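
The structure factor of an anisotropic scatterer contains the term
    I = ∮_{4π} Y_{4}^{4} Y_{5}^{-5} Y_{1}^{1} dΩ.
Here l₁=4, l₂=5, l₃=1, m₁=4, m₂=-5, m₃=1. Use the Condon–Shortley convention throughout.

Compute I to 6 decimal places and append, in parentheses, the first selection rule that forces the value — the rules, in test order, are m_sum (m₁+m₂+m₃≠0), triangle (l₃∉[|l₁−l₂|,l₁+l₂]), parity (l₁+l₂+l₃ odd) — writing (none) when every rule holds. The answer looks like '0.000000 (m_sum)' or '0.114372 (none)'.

-0.329416 (none)

Checks pass: Σm=0; 10 even; l₃=1∈[1,9].
(2·4+1)(2·5+1)(2·1+1) = 297
Δ: 8! 0! 2! / 11! → 1/495
sum: t=4:+1/576 = 1/576
3j²(4 5 1; 0 0 0) = Δ·Π!·Σ² = 5/99  (sign -1)
sum: t=0:+1/80640 = 1/80640
3j²(4 5 1; 4 -5 1) = Δ·Π!·Σ² = 1/11  (sign +1)
combine: 4πI² = 297·5/99·1/11 = 15/11
take √, sign -1: I = -0.32941575
No selection rule forces the value: the integral is nonzero (none).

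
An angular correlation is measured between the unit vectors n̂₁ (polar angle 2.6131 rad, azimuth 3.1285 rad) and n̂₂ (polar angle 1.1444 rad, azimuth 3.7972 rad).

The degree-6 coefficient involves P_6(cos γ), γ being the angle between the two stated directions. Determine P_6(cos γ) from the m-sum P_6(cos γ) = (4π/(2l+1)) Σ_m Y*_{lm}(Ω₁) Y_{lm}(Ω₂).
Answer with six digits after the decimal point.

-0.312439

Summing Y*_{l m}(θ₁,φ₁)·Y_{l m}(θ₂,φ₂) over m ∈ [−6, 6]; prefactor 4π/(2·6+1) = 0.966644:
  term(m=-6) = -0.00141 + 0.00167j   from Y*(Ω₁)=0.00792 - 0.00062j, Y(Ω₂)=-0.19327 + 0.19586j
  term(m=-5) = 0.01998 - 0.00409j   from Y*(Ω₁)=0.04700 - 0.00308j, Y(Ω₂)=0.42898 - 0.05890j
  term(m=-4) = -0.03207 - 0.01616j   from Y*(Ω₁)=0.16590 - 0.00870j, Y(Ω₂)=-0.18766 - 0.10724j
  term(m=-3) = -0.03598 - 0.07737j   from Y*(Ω₁)=0.37495 - 0.01473j, Y(Ω₂)=-0.08772 - 0.20979j
  term(m=-2) = -0.03414 + 0.14359j   from Y*(Ω₁)=0.49082 - 0.01286j, Y(Ω₂)=-0.07716 + 0.29054j
  term(m=-1) = -0.01785 + 0.01410j   from Y*(Ω₁)=0.17583 - 0.00230j, Y(Ω₂)=-0.10254 + 0.07886j
  term(m=+0) = -0.12031 + 0.00000j   from Y*(Ω₁)=-0.38622 + 0.00000j, Y(Ω₂)=0.31150 + 0.00000j
  term(m=+1) = -0.01785 - 0.01410j   from Y*(Ω₁)=-0.17583 - 0.00230j, Y(Ω₂)=0.10254 + 0.07886j
  term(m=+2) = -0.03414 - 0.14359j   from Y*(Ω₁)=0.49082 + 0.01286j, Y(Ω₂)=-0.07716 - 0.29054j
  term(m=+3) = -0.03598 + 0.07737j   from Y*(Ω₁)=-0.37495 - 0.01473j, Y(Ω₂)=0.08772 - 0.20979j
  term(m=+4) = -0.03207 + 0.01616j   from Y*(Ω₁)=0.16590 + 0.00870j, Y(Ω₂)=-0.18766 + 0.10724j
  term(m=+5) = 0.01998 + 0.00409j   from Y*(Ω₁)=-0.04700 - 0.00308j, Y(Ω₂)=-0.42898 - 0.05890j
  term(m=+6) = -0.00141 - 0.00167j   from Y*(Ω₁)=0.00792 + 0.00062j, Y(Ω₂)=-0.19327 - 0.19586j
Total Σ_m = -0.32322 + 0.00000j. Multiply by 0.966644: -0.31244 + 0.00000j. P_6(cos γ) = -0.312439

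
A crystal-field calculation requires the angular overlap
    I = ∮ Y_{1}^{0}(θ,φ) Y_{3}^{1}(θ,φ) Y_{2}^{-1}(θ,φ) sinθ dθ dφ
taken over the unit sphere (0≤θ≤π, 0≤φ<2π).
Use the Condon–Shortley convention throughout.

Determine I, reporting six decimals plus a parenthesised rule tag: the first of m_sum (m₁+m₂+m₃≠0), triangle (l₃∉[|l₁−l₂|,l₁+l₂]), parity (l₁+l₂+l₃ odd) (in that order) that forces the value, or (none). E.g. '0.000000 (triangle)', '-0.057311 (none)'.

-0.233597 (none)

Checks pass: Σm=0; 6 even; l₃=2∈[2,4].
(2·1+1)(2·3+1)(2·2+1) = 105
Δ: 2! 0! 4! / 7! → 1/105
sum: t=1:−1/4 = -1/4
3j²(1 3 2; 0 0 0) = Δ·Π!·Σ² = 3/35  (sign -1)
sum: t=1:−1/6 = -1/6
3j²(1 3 2; 0 1 -1) = Δ·Π!·Σ² = 8/105  (sign +1)
combine: 4πI² = 105·3/35·8/105 = 24/35
take √, sign -1: I = -0.23359668
No selection rule forces the value: the integral is nonzero (none).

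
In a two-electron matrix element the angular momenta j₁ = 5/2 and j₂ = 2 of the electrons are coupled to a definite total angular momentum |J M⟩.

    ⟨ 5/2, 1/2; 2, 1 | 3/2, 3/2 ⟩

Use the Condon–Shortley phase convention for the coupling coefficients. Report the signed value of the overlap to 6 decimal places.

+√(9/35) = +0.507093

√[4·3!2!1!/7! · 3!2!3!1!3!0!] = √(144/35)
  +(−1)^2/∏(2,1,0,1,2,0)! = 1/4  (running 1/4)
⟨..|..⟩ = √(144/35)·(1/4) = +0.507093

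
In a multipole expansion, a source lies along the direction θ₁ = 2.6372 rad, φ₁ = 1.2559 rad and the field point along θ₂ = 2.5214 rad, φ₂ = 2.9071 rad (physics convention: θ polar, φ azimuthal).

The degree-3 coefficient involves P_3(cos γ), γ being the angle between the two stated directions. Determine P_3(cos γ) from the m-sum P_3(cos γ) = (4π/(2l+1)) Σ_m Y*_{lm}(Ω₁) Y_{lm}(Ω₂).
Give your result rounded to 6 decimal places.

-0.214002

Summing Y*_{l m}(θ₁,φ₁)·Y_{l m}(θ₂,φ₂) over m ∈ [−3, 3]; prefactor 4π/(2·3+1) = 1.795196:
  m=-3: (-0.03816 - 0.02760j) × (-0.06246 - 0.05298j) = 0.00092 + 0.00375j  (running Σ = 0.00092 + 0.00375j)
  m=-2: (0.16888 - 0.12308j) × (-0.25059 - 0.12697j) = -0.05795 + 0.00940j  (running Σ = -0.05702 + 0.01314j)
  m=-1: (0.13700 + 0.42060j) × (-0.42221 - 0.10086j) = -0.01542 - 0.19140j  (running Σ = -0.07245 - 0.17825j)
  m=0: (-0.27189 + 0.00000j) × (-0.09447 + 0.00000j) = 0.02568 + 0.00000j  (running Σ = -0.04676 - 0.17825j)
  m=1: (-0.13700 + 0.42060j) × (0.42221 - 0.10086j) = -0.01542 + 0.19140j  (running Σ = -0.06218 + 0.01314j)
  m=2: (0.16888 + 0.12308j) × (-0.25059 + 0.12697j) = -0.05795 - 0.00940j  (running Σ = -0.12013 + 0.00375j)
  m=3: (0.03816 - 0.02760j) × (0.06246 - 0.05298j) = 0.00092 - 0.00375j  (running Σ = -0.11921 - 0.00000j)
Σ over m = -0.11921 - 0.00000j; ×(4π/7) → -0.21400 - 0.00000j. Real part: -0.214002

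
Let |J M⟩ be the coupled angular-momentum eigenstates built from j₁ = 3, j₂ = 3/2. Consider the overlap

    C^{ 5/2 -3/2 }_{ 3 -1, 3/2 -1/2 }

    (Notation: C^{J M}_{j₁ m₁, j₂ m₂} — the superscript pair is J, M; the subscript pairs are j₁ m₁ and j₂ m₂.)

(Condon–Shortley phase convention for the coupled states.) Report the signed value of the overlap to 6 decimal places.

-0.591608  (= −√(7/20))

triangle: 2!×4!×1!/8! = 48/40320
(j±m)!: 2!×4!×1!×2!×1!×4! = 2304
prefactor² = (2J+1)×Δ×N² = 576/35
  k=0: +1/(0!×2!×4!×1!×0!×0!) = 1/48
  k=1: −1/(1!×1!×3!×0!×1!×1!) = -1/6
Σ = -7/48  ⇒  CG² = 576/35×(-7/48)² = 7/20
CG = −√(7/20) = -0.591608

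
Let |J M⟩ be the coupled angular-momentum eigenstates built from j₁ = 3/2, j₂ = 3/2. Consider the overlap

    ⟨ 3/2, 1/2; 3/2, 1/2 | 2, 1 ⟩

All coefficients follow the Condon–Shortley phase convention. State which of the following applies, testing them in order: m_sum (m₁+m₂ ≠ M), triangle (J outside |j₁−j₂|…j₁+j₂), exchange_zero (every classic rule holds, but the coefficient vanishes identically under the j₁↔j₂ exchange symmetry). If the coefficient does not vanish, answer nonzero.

exchange_zero

m-sum: m₁+m₂ = 1/2+1/2 = 1, M = 1  ✓
triangle: |j₁−j₂| = 0 ≤ J = 2 ≤ j₁+j₂ = 3  ✓
exchange: j₁=j₂ and m₁=m₂, and (−1)^(j₁+j₂−J) = (−1)^1 = −1 forces ⟨j₁m₁;j₂m₂|JM⟩ = −⟨j₂m₂;j₁m₁|JM⟩ = −⟨j₁m₁;j₂m₂|JM⟩ ⇒ the coefficient vanishes identically
Racah sum check: Σ_k collapses to 0 ⇒ CG = 0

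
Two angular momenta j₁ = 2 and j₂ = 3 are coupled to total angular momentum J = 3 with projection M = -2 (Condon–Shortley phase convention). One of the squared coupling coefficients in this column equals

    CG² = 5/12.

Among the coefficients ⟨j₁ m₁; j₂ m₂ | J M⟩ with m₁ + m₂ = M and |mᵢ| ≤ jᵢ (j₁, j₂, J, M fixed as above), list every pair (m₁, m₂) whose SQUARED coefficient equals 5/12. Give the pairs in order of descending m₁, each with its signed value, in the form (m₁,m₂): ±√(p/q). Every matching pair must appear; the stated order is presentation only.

(1,-3): +√(5/12)

Admissible pairs with m₁+m₂ = M = -2: (-2,0), (-1,-1), (0,-2), (1,-3)
  (m₁,m₂)=(1,-3): CG² = 5/12, CG = +√(5/12)   ← matches the target
  (m₁,m₂)=(0,-2): CG² = 0/1, CG = 0
  (m₁,m₂)=(-1,-1): CG² = 1/4, CG = −√(1/4)
  (m₁,m₂)=(-2,0): CG² = 1/3, CG = +√(1/3)
Pairs with CG² = 5/12: (1,-3): +√(5/12)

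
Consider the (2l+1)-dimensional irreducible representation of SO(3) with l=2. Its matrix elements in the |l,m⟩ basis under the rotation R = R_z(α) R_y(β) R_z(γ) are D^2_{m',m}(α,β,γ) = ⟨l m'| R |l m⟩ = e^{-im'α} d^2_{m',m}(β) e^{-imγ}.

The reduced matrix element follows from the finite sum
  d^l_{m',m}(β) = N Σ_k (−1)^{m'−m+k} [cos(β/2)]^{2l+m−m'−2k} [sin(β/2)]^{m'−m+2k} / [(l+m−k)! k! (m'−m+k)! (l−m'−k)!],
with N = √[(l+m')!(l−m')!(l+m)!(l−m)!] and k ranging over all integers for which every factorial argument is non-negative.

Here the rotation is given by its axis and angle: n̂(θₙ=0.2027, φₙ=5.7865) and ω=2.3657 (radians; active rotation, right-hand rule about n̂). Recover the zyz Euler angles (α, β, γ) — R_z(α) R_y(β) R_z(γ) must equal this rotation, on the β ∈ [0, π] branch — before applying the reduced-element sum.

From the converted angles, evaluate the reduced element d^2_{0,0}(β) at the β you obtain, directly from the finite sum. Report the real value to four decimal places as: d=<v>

d=0.7989

Axis–angle → zyz. n̂ = (sinθₙcosφₙ, sinθₙsinφₙ, cosθₙ) = (+0.176989, -0.095929, +0.979527), ω = 2.3657.
R = I cosω + sinω [n̂]ₓ + (1−cosω) n̂n̂ᵀ gives
  R = [-0.660111, -0.715113, +0.229929; +0.656917, -0.698025, -0.284992; +0.364298, -0.037082, +0.930544]
β = atan2(√(R₁₃²+R₂₃²), R₃₃) = 0.374901; α = atan2(R₂₃, R₁₃) mod 2π = 5.391256; γ = atan2(R₃₂, −R₃₁) mod 2π = 3.243034
d^2_{0,0}(β=0.3749) via the finite sum:
Half-angle: c=0.982483, s=0.186355. N=√(2·2·2·2)=4.000000
Admissible k: 0..2 (factorial args all ≥0)
  k=0: (−1)^0·4.0000/(4)·0.9825^4·0.1864^0 = +0.931750
  k=1: (−1)^1·4.0000/(1)·0.9825^2·0.1864^2 = -0.134088
  k=2: (−1)^2·4.0000/(4)·0.9825^0·0.1864^4 = +0.001206
d^2_{0,0}(0.3749) = +0.931750 -0.134088 +0.001206 = +0.798868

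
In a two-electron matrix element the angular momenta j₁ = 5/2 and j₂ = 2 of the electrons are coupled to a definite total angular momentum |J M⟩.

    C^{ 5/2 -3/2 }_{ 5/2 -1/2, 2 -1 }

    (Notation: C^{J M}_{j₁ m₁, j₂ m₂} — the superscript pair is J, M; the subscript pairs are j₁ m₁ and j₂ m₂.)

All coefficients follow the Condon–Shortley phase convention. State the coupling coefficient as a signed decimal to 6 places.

j₁+j₂−J=2  J+j₁−j₂=3  J−j₁+j₂=2  j₁+j₂+J+1=8
(j₁±m₁, j₂±m₂, J±M) = (2,3,1,3,1,4)
P² = 216/35
sum k=0..1:
  [0] +1/12 = 1/12
  [1] −1/4 = -1/4
S = -1/6
C² = P²·S² = 6/35 ; C = -0.414039

-0.414039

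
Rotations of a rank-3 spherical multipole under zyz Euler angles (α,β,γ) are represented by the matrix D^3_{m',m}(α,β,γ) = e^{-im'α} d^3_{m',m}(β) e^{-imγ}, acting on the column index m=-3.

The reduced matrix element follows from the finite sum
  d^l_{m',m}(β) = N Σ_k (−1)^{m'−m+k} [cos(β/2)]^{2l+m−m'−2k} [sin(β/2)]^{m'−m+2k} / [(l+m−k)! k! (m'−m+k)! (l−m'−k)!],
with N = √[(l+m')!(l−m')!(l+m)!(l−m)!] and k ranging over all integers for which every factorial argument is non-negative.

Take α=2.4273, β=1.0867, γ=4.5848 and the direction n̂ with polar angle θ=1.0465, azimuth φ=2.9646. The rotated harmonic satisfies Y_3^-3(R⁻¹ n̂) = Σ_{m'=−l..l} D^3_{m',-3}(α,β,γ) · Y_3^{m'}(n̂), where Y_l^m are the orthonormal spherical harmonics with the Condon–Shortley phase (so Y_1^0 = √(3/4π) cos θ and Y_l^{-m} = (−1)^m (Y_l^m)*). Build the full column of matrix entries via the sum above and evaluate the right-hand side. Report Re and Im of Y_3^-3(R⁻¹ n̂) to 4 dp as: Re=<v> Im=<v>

Re=-0.0201 Im=0.0334

Need the full column D^3_{m',-3} for m'=−3..3 at α=2.4273, β=1.0867, γ=4.5848.
cos(β/2)=0.855982, sin(β/2)=0.517006
d^3_{-3,-3}: single k=0 term ⇒ +0.393356;  D = -0.227255+0.321068i
d^3_{-2,-3}: single k=0 term ⇒ -0.581960;  D = -0.565203+0.138648i
d^3_{-1,-3}: single k=0 term ⇒ +0.555770;  D = -0.494563-0.253550i
d^3_{0,-3}: single k=0 term ⇒ -0.387611;  D = -0.144768-0.359561i
d^3_{1,-3}: single k=0 term ⇒ +0.202749;  D = +0.065992-0.191708i
d^3_{2,-3}: single k=0 term ⇒ -0.077450;  D = +0.067020-0.038817i
d^3_{3,-3}: single k=0 term ⇒ +0.019097;  D = +0.018756+0.003594i
Y_3^{m'}(θ=1.0465,φ=2.9646) and Σ D·Y over m':
  (-0.2273+0.3211i)·(-0.2334-0.1371i)  (-0.5652+0.1386i)·(+0.3596+0.1329i)  (-0.4946-0.2536i)·(-0.0697-0.0125i)  (-0.1448-0.3596i)·(-0.3264+0.0000i)  (+0.0660-0.1917i)·(+0.0697-0.0125i)  (+0.0670-0.0388i)·(+0.3596-0.1329i)  (+0.0188+0.0036i)·(+0.2334-0.1371i)
Y_3^-3(R⁻¹ n̂) = -0.020071+0.033354i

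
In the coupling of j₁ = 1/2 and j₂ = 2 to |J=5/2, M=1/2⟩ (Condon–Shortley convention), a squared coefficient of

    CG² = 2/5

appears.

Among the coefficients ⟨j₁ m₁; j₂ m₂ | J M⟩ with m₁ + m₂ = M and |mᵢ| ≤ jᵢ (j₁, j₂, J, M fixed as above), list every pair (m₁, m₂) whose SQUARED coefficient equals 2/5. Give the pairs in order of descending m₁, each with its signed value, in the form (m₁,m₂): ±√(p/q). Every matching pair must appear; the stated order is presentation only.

(-1/2,1): +√(2/5)

Admissible pairs with m₁+m₂ = M = 1/2: (-1/2,1), (1/2,0)
  (m₁,m₂)=(1/2,0): CG² = 3/5, CG = +√(3/5)
  (m₁,m₂)=(-1/2,1): CG² = 2/5, CG = +√(2/5)   ← matches the target
Pairs with CG² = 2/5: (-1/2,1): +√(2/5)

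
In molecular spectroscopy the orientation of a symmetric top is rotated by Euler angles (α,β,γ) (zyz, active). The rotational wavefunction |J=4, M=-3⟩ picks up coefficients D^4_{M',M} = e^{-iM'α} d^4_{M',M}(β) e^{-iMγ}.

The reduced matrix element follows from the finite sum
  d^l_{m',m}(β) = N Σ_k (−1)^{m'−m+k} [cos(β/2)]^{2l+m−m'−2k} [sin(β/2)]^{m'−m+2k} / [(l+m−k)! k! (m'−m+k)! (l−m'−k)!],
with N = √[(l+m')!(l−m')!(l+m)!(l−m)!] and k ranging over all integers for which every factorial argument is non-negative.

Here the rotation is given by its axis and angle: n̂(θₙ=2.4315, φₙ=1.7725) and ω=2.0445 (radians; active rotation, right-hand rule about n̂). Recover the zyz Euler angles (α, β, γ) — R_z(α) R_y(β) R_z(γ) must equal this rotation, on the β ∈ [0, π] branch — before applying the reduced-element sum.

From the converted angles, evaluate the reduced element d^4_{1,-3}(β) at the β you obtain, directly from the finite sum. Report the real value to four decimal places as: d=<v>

Axis–angle → zyz. n̂ = (sinθₙcosφₙ, sinθₙsinφₙ, cosθₙ) = (-0.130602, +0.638688, -0.758301), ω = 2.0445.
R = I cosω + sinω [n̂]ₓ + (1−cosω) n̂n̂ᵀ gives
  R = [-0.431347, +0.553335, +0.712572; -0.796267, +0.137825, -0.589036; -0.424145, -0.821477, +0.381152]
β = atan2(√(R₁₃²+R₂₃²), R₃₃) = 1.179754; α = atan2(R₂₃, R₁₃) mod 2π = 5.592414; γ = atan2(R₃₂, −R₃₁) mod 2π = 5.189007
d^4_{1,-3}(β=1.1798) via the finite sum:
c=cos(1.179754/2)=0.831009, s=sin(1.179754/2)=0.556259; N=√[120·6·1·5040]=1904.940944
The bounds max(0,m−m')=0 and min(l+m,l−m')=1 give 2 terms
  k=0: (−1)^4·1904.9409/(144)·0.8310^4·0.5563^4 = +0.604018
  k=1: (−1)^5·1904.9409/(240)·0.8310^2·0.5563^6 = -0.162384
d^4_{1,-3}(1.1798) = +0.604018 -0.162384 = +0.441634

d=0.4416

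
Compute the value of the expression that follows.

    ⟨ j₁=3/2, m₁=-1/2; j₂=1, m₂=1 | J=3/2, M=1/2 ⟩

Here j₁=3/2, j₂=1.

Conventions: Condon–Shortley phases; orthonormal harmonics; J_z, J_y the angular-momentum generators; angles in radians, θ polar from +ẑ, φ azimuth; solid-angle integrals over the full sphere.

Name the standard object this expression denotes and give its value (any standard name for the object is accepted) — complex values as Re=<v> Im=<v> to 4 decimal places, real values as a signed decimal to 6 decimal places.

Clebsch–Gordan coefficient, −√(8/15) ≈ -0.730297

This is a Clebsch–Gordan (vector-coupling) coefficient.
j₁+j₂−J=1  J+j₁−j₂=2  J−j₁+j₂=1  j₁+j₂+J+1=5
(j₁±m₁, j₂±m₂, J±M) = (1,2,2,0,2,1)
P² = 8/15
sum k=1..1:
  [1] −1/1 = -1
S = -1
C² = P²·S² = 8/15 ; C = -0.730297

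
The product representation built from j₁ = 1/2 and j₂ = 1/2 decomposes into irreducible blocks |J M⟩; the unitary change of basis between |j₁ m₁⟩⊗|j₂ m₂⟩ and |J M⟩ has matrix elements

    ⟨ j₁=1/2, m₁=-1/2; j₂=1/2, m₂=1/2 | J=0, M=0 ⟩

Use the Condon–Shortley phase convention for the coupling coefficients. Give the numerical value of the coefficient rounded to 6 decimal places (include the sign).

−√(1/2) ≈ -0.707107

j₁+j₂−J=1  J+j₁−j₂=0  J−j₁+j₂=0  j₁+j₂+J+1=2
(j₁±m₁, j₂±m₂, J±M) = (0,1,1,0,0,0)
P² = 1/2
sum k=1..1:
  [1] −1/1 = -1
S = -1
C² = P²·S² = 1/2 ; C = -0.707107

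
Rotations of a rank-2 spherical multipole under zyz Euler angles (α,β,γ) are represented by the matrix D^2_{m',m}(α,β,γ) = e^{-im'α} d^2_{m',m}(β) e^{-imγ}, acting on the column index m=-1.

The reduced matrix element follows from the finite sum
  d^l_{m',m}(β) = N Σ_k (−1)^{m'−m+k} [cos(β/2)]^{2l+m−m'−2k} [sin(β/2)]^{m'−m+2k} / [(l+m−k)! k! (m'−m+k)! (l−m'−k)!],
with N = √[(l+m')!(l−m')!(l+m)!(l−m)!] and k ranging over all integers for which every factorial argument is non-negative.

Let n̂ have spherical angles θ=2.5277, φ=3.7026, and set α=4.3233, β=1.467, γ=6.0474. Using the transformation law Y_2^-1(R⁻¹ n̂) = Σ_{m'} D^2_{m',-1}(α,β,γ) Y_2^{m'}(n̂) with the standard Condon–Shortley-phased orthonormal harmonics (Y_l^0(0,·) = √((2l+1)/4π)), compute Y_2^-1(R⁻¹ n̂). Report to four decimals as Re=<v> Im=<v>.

Need the full column D^2_{m',-1} for m'=−2..2 at α=4.3233, β=1.4670, γ=6.0474.
cos(β/2)=0.742836, sin(β/2)=0.669474
d^2_{-2,-1}: single k=1 term ⇒ +0.548835;  D = -0.290060+0.465924i
d^2_{-1,-1}: k∈[0..1] ⇒ +0.304489 -0.741949 = -0.437460;  D = +0.255912+0.354796i
d^2_{0,-1}: k∈[0..1] ⇒ -0.672183 +0.545970 = -0.126213;  D = -0.122721+0.029484i
d^2_{1,-1}: k∈[0..1] ⇒ +0.741949 -0.200879 = +0.541070;  D = -0.082623+0.534724i
d^2_{2,-1}: single k=0 term ⇒ -0.445783;  D = +0.381802+0.230107i
Y_2^{m'}(θ=2.5277,φ=3.7026) and Σ D·Y over m':
  (-0.2901+0.4659i)·(+0.0556-0.1155i)  (+0.2559+0.3548i)·(+0.3080-0.1935i)  (-0.1227+0.0295i)·(+0.3168+0.0000i)  (-0.0826+0.5347i)·(-0.3080-0.1935i)  (+0.3818+0.2301i)·(+0.0556+0.1155i)
Y_2^-1(R⁻¹ n̂) = +0.269890+0.036682i

Re=0.2699 Im=0.0367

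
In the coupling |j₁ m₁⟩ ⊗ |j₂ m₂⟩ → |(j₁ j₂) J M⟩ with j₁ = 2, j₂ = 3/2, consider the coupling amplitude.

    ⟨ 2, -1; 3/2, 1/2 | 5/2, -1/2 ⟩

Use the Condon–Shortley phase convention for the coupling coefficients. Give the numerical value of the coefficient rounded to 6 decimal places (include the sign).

√[6·1!3!2!/7! · 1!3!2!1!2!3!] = √(72/35)
  +(−1)^0/∏(0,1,3,2,0,0)! = 1/12  (running 1/12)
  +(−1)^1/∏(1,0,2,1,1,1)! = -1/2  (running -5/12)
⟨..|..⟩ = √(72/35)·(-5/12) = -0.597614

-0.597614  (= −√(5/14))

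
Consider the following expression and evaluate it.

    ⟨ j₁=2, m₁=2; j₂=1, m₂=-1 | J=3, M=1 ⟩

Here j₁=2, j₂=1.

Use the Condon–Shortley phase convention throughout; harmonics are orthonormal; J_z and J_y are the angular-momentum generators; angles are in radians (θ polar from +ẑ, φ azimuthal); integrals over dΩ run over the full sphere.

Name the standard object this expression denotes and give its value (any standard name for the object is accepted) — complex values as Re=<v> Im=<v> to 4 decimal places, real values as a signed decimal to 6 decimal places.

Clebsch–Gordan coefficient, +√(1/15) ≈ +0.258199

This is a Clebsch–Gordan (vector-coupling) coefficient.
√[7·0!4!2!/7! · 4!0!0!2!4!2!] = √(768/5)
  +(−1)^0/∏(0,0,0,0,4,2)! = 1/48  (running 1/48)
⟨..|..⟩ = √(768/5)·(1/48) = +0.258199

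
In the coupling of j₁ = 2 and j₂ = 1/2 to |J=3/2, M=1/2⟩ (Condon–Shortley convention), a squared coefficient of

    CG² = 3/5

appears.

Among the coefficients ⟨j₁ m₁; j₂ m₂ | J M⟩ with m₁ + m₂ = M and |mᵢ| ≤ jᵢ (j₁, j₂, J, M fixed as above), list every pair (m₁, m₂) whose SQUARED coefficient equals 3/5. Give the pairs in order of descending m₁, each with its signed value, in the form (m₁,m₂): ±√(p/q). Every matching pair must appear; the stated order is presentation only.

(1,-1/2): +√(3/5)

Admissible pairs with m₁+m₂ = M = 1/2: (0,1/2), (1,-1/2)
  (m₁,m₂)=(1,-1/2): CG² = 3/5, CG = +√(3/5)   ← matches the target
  (m₁,m₂)=(0,1/2): CG² = 2/5, CG = −√(2/5)
Pairs with CG² = 3/5: (1,-1/2): +√(3/5)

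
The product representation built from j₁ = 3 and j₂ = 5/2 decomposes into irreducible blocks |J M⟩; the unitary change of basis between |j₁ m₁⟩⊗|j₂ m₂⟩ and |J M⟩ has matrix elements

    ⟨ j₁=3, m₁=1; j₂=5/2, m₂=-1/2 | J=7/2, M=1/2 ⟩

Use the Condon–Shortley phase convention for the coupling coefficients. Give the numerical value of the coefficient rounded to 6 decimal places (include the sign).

triangle: 2!*4!*3!/10! = 288/3628800
(j±m)!: 4!*2!*2!*3!*4!*3! = 82944
prefactor² = (2J+1)*Δ*N² = 9216/175
  k=0: +1/(0!*2!*2!*2!*2!*1!) = 1/16
  k=1: −1/(1!*1!*1!*1!*3!*2!) = -1/12
  k=2: +1/(2!*0!*0!*0!*4!*3!) = 1/288
Σ = -5/288  ⇒  CG² = 9216/175*(-5/288)² = 1/63
CG = −√(1/63) = -0.125988

−√(1/63) ≈ -0.125988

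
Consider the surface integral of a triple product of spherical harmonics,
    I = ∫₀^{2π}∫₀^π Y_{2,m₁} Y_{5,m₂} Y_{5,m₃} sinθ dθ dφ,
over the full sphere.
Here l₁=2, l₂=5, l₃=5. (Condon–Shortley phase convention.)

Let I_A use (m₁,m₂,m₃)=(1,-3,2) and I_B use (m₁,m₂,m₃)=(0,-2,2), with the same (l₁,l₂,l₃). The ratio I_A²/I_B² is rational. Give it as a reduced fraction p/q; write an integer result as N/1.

25/9

l's match ⇒ only the (l;m) 3-j factors differ between A and B.
A: triangle coeff Δ(2,5,5) = 1/38610; Σ_t [0,1]: t=0:+1/2880 t=1:−1/10080 = 1/4032; (3j)²=10/429 [(2 5 5; 1 -3 2)], sign=-1
B: triangle coeff Δ(2,5,5) = 1/38610; Σ_t [0,2]: t=0:+1/2880 t=1:−1/1440 t=2:+1/20160 = -1/3360; (3j)²=6/715 [(2 5 5; 0 -2 2)], sign=+1
I_A²/I_B² = (10/429)/(6/715) = 25/9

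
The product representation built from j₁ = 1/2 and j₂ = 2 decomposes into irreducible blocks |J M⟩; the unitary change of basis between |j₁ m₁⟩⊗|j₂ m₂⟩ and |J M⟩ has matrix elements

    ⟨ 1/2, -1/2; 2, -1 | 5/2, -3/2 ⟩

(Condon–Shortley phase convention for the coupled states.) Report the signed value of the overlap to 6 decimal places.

+0.894427

√[6·0!1!4!/6! · 0!1!1!3!1!4!] = √(144/5)
  +(−1)^0/∏(0,0,1,1,0,3)! = 1/6  (running 1/6)
⟨..|..⟩ = √(144/5)·(1/6) = +0.894427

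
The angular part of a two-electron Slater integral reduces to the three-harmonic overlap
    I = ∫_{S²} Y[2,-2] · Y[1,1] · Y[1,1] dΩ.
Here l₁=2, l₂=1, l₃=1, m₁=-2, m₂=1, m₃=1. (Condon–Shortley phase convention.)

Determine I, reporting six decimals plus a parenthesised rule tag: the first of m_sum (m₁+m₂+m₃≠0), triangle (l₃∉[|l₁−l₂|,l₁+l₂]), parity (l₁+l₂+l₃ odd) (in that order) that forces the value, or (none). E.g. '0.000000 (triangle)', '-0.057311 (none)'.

Rules hold: Σm=0, L=4 even, 1≤1≤3.
N = 5·3·3 = 45
Δ = 2!·2!·0!/5! = 1/30
Racah Σ t=1..1: t=1:−1/1 = -1/1
⇒ 3j(2 1 1; 0 0 0)² = 2/15, sgn +1
Racah Σ t=2..2: t=2:+1/4 = 1/4
⇒ 3j(2 1 1; -2 1 1)² = 1/5, sgn +1
4πI² = N·(3j₀)²·(3jₘ)² = 6/5
I = +1·√(1.2/4π) = 0.30901936
No selection rule forces the value: the integral is nonzero (none).

0.309019 (none)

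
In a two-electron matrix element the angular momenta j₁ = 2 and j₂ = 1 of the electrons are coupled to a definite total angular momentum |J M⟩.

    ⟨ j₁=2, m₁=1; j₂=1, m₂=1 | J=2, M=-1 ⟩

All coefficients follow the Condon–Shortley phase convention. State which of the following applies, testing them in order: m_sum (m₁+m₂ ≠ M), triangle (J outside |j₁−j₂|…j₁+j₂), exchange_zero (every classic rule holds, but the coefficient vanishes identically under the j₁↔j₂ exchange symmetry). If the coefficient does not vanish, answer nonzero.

m_sum

m-sum: m₁+m₂ = 1+1 = 2, M = -1  ✗ ⇒ coefficient is 0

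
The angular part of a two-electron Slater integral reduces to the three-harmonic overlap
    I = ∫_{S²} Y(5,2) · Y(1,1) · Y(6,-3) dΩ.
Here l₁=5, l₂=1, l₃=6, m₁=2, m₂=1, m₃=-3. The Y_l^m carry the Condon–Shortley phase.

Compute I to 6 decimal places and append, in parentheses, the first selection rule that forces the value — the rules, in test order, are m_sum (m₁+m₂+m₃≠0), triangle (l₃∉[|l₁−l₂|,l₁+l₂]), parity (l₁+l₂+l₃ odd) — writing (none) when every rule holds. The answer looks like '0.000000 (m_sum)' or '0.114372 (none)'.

Rules hold: Σm=0, L=12 even, 4≤6≤6.
N = 11·3·13 = 429
Δ = 0!·10!·2!/13! = 1/858
Racah Σ t=0..0: t=0:+1/14400 = 1/14400
⇒ 3j(5 1 6; 0 0 0)² = 6/143, sgn +1
Racah Σ t=0..0: t=0:+1/60480 = 1/60480
⇒ 3j(5 1 6; 2 1 -3)² = 6/143, sgn -1
4πI² = N·(3j₀)²·(3jₘ)² = 108/143
I = -1·√(0.755245/4π) = -0.24515397
No selection rule forces the value: the integral is nonzero (none).

-0.245154 (none)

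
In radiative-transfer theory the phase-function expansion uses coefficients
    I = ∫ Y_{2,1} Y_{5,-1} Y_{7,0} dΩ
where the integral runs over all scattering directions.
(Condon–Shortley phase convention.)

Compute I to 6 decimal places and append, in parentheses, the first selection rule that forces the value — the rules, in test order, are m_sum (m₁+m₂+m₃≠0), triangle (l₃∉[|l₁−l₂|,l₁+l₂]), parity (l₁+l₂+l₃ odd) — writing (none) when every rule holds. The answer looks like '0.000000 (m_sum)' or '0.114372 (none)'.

0.177378 (none)

m-sum 0 ✓  L=14 even ✓  3≤7≤7 ✓
Π(2lᵢ+1) = 5×11×15 = 825
triangle coeff Δ(2,5,7) = 1/15015
Σ_t [0,0]: t=0:+1/57600 = 1/57600
(3j)²=21/715 [(2 5 7; 0 0 0)], sign=-1
Σ_t [0,0]: t=0:+1/103680 = 1/103680
(3j)²=7/429 [(2 5 7; 1 -1 0)], sign=-1
⇒ 4πI² = 735/1859
I = (+1)√(735/1859/(4π)) = 0.17737771
No selection rule forces the value: the integral is nonzero (none).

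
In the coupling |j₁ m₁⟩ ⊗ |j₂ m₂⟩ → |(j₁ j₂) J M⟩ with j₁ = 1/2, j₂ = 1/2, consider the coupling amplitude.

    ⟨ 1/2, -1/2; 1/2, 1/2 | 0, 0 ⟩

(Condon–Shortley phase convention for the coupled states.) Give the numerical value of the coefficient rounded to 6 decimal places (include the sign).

√[1·1!0!0!/2! · 0!1!1!0!0!0!] = √(1/2)
  +(−1)^1/∏(1,0,0,0,0,0)! = -1  (running -1)
⟨..|..⟩ = √(1/2)·(-1) = -0.707107

-0.707107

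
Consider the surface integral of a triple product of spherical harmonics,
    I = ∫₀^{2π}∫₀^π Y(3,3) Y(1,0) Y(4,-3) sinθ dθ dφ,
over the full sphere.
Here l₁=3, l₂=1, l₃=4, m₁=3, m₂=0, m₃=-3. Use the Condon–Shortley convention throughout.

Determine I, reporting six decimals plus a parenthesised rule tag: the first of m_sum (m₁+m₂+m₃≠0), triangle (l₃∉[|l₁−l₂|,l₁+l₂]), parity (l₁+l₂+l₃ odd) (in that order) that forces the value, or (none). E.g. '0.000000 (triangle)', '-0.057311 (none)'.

-0.162868 (none)

m-sum 0 ✓  L=8 even ✓  2≤4≤4 ✓
Π(2lᵢ+1) = 7×3×9 = 189
triangle coeff Δ(3,1,4) = 1/252
Σ_t [0,0]: t=0:+1/36 = 1/36
(3j)²=4/63 [(3 1 4; 0 0 0)], sign=+1
Σ_t [0,0]: t=0:+1/720 = 1/720
(3j)²=1/36 [(3 1 4; 3 0 -3)], sign=-1
⇒ 4πI² = 1/3
I = (-1)√(1/3/(4π)) = -0.16286750
No selection rule forces the value: the integral is nonzero (none).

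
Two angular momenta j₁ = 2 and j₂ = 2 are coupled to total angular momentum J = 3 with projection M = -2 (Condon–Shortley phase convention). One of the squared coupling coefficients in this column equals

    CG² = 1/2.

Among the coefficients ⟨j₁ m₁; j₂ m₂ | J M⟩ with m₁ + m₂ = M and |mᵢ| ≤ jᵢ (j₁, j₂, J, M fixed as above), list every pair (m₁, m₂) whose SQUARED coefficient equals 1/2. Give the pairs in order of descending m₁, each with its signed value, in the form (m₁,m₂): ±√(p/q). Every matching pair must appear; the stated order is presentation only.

(0,-2): +√(1/2); (-2,0): −√(1/2)

Admissible pairs with m₁+m₂ = M = -2: (-2,0), (-1,-1), (0,-2)
  (m₁,m₂)=(0,-2): CG² = 1/2, CG = +√(1/2)   ← matches the target
  (m₁,m₂)=(-1,-1): CG² = 0/1, CG = 0
  (m₁,m₂)=(-2,0): CG² = 1/2, CG = −√(1/2)   ← matches the target
Pairs with CG² = 1/2: (0,-2): +√(1/2); (-2,0): −√(1/2)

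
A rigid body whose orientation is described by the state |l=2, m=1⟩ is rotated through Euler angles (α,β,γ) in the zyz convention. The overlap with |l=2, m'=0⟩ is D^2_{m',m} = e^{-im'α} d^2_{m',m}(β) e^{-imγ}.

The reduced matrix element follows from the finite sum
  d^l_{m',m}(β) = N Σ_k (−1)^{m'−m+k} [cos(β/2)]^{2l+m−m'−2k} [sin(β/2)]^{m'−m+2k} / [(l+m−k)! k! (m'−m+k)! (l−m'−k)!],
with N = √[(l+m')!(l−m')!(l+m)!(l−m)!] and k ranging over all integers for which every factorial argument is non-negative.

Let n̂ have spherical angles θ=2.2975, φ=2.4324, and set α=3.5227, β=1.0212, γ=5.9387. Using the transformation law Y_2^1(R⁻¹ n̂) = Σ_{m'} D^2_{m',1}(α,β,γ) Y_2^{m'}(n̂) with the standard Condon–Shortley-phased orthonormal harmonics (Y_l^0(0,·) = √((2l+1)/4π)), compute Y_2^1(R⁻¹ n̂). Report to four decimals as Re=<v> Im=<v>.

Re=0.0376 Im=-0.0151

Need the full column D^2_{m',1} for m'=−2..2 at α=3.5227, β=1.0212, γ=5.9387.
cos(β/2)=0.872451, sin(β/2)=0.488701
d^2_{-2,1}: single k=3 term ⇒ +0.203658;  D = +0.091160+0.182116i
d^2_{-1,1}: k∈[2..3] ⇒ +0.545368 -0.057039 = +0.488329;  D = -0.365322-0.324045i
d^2_{0,1}: k∈[1..2] ⇒ +0.794955 -0.249428 = +0.545526;  D = +0.513476+0.184231i
d^2_{1,1}: k∈[0..1] ⇒ +0.579382 -0.545368 = +0.034014;  D = -0.033991+0.001245i
d^2_{2,1}: single k=0 term ⇒ -0.649078;  D = -0.593265+0.263322i
Y_2^{m'}(θ=2.2975,φ=2.4324) and Σ D·Y over m':
  (+0.0912+0.1821i)·(+0.0328+0.2133i)  (-0.3653-0.3240i)·(+0.2911+0.2498i)  (+0.5135+0.1842i)·(+0.1023+0.0000i)  (-0.0340+0.0012i)·(-0.2911+0.2498i)  (-0.5933+0.2633i)·(+0.0328-0.2133i)
Y_2^1(R⁻¹ n̂) = +0.037577-0.015061i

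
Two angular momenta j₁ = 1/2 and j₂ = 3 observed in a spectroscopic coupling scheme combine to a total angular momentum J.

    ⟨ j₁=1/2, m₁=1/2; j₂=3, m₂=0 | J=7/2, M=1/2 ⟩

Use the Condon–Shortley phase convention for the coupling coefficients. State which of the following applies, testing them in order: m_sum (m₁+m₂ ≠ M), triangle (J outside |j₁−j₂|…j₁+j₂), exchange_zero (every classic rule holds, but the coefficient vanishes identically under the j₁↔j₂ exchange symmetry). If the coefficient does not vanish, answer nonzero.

nonzero

m-sum: m₁+m₂ = 1/2+0 = 1/2, M = 1/2  ✓
triangle: |j₁−j₂| = 5/2 ≤ J = 7/2 ≤ j₁+j₂ = 7/2  ✓
exchange: j₁≠j₂ or m₁≠m₂ — the exchange symmetry imposes no constraint here
value check: CG = +√(4/7) = +0.755929 ≠ 0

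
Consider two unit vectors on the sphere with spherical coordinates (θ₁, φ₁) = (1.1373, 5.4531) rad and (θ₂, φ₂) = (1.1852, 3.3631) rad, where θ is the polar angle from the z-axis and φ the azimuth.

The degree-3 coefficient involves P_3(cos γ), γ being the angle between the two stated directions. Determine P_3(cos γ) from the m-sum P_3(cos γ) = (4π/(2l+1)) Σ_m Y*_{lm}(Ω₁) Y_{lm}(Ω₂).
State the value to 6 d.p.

0.345310

Addition theorem: P_3(cos γ) = (4π/7) Σ_m Y*_{lm}(Ω₁) Y_{lm}(Ω₂), m = −3…3:
  m=-3: Y*=-0.24799 - 0.18904j  Y=-0.26128 + 0.20468j  product 0.10349 - 0.00136j
  m=-2: Y*=-0.03156 - 0.35213j  Y=0.29815 - 0.14146j  product -0.05922 - 0.10052j
  m=-1: Y*=-0.02332 + 0.02550j  Y=0.08551 - 0.01926j  product -0.00150 + 0.00263j
  m=+0: Y*=-0.33197 + 0.00000j  Y=-0.32179 + 0.00000j  product 0.10683 + 0.00000j
  m=+1: Y*=0.02332 + 0.02550j  Y=-0.08551 - 0.01926j  product -0.00150 - 0.00263j
  m=+2: Y*=-0.03156 + 0.35213j  Y=0.29815 + 0.14146j  product -0.05922 + 0.10052j
  m=+3: Y*=0.24799 - 0.18904j  Y=0.26128 + 0.20468j  product 0.10349 + 0.00136j
Σ over m = 0.19235 + 0.00000j; ×(4π/7) → 0.34531 + 0.00000j. Real part: 0.345310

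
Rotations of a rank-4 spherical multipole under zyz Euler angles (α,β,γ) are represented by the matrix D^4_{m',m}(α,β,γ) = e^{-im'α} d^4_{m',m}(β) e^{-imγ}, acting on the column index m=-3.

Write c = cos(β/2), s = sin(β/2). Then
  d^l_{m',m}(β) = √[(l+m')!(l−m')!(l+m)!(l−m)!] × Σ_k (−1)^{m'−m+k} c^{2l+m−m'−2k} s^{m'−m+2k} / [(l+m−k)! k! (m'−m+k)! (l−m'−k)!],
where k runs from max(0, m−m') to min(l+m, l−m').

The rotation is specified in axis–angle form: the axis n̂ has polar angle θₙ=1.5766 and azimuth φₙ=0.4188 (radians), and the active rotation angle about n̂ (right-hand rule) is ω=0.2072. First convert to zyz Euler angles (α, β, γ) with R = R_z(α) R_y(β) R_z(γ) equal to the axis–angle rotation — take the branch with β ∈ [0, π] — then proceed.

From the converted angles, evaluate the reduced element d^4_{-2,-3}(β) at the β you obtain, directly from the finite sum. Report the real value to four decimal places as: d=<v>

Axis–angle → zyz. n̂ = (sinθₙcosφₙ, sinθₙsinφₙ, cosθₙ) = (+0.913562, +0.406658, -0.005804), ω = 0.2072.
R = I cosω + sinω [n̂]ₓ + (1−cosω) n̂n̂ᵀ gives
  R = [+0.996462, +0.009140, +0.083544; +0.006752, +0.982148, -0.187989; -0.083771, +0.187888, +0.978611]
β = atan2(√(R₁₃²+R₂₃²), R₃₃) = 0.207196; α = atan2(R₂₃, R₁₃) mod 2π = 5.130586; γ = atan2(R₃₂, −R₃₁) mod 2π = 1.151393
d^4_{-2,-3}(β=0.2072) via the finite sum:
c=cos(0.207196/2)=0.994638, s=sin(0.207196/2)=0.103413; N=√[2·720·1·5040]=2693.993318
Admissible k: 0..1 (factorial args all ≥0)
  k=0: (−1)^1·2693.9933/(720)·0.9946^7·0.1034^1 = -0.372646
  k=1: (−1)^2·2693.9933/(240)·0.9946^5·0.1034^3 = +0.012085
d^4_{-2,-3}(0.2072) = -0.372646 +0.012085 = -0.360561

d=-0.3606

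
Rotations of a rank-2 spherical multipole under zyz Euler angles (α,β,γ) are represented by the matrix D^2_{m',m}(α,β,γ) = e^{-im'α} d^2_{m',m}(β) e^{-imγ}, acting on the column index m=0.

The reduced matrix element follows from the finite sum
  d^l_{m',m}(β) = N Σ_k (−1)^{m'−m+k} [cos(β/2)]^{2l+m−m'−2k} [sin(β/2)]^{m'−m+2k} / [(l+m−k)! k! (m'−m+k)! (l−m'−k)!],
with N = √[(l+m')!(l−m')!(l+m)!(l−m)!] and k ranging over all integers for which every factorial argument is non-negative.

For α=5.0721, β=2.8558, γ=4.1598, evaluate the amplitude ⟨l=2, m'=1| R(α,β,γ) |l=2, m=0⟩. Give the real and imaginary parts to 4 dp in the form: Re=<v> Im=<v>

Re=0.1166 Im=0.3101

Split into d^2_{1,0}(β=2.8558) × two z-phases.
With c≡cos(β/2)=0.142411 and s≡sin(β/2)=0.989808, N=[6·1·2·2]^{1/2}=4.898979
k: max(0,(0)−(1))=0 … min(2+(0),2−(1))=1
  k=0: (−1)^1·4.8990/(2)·0.1424^3·0.9898^1 = -0.007002
  k=1: (−1)^2·4.8990/(2)·0.1424^1·0.9898^3 = +0.338275
d^2_{1,0}(2.8558) = -0.007002 +0.338275 = +0.331273
D = (+0.352004+0.935999i)·(+0.331273)·(+1.000000+0.000000i) = +0.116609+0.310071i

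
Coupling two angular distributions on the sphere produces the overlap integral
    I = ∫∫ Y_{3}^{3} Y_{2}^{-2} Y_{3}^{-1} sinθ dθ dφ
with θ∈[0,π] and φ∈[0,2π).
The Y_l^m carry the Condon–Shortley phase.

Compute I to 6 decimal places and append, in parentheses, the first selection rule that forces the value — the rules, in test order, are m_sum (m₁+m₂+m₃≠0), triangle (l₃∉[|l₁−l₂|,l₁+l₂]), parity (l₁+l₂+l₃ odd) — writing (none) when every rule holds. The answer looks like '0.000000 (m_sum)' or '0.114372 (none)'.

Checks pass: Σm=0; 8 even; l₃=3∈[1,5].
(2·3+1)(2·2+1)(2·3+1) = 245
Δ: 2! 4! 2! / 9! → 1/3780
sum: t=0:+1/24 t=1:−1/4 t=2:+1/24 = -1/6
3j²(3 2 3; 0 0 0) = Δ·Π!·Σ² = 4/105  (sign +1)
sum: t=0:+1/96 = 1/96
3j²(3 2 3; 3 -2 -1) = Δ·Π!·Σ² = 1/42  (sign +1)
combine: 4πI² = 245·4/105·1/42 = 2/9
take √, sign +1: I = 0.13298076
No selection rule forces the value: the integral is nonzero (none).

0.132981 (none)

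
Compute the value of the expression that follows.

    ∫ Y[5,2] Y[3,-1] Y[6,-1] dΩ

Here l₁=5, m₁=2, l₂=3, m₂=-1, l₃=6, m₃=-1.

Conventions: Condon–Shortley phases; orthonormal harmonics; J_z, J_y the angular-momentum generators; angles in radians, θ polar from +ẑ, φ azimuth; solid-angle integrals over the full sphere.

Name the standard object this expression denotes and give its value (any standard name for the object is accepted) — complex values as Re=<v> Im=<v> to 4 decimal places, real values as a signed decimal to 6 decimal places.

This is a Gaunt coefficient — the integral of a triple product of spherical harmonics over the sphere.
m-sum 0 ✓  L=14 even ✓  2≤6≤8 ✓
Π(2lᵢ+1) = 11×7×13 = 1001
triangle coeff Δ(5,3,6) = 1/675675
Σ_t [0,2]: t=0:+1/8640 t=1:−1/2304 t=2:+1/8640 = -7/34560
(3j)²=7/429 [(5 3 6; 0 0 0)], sign=-1
Σ_t [0,2]: t=0:+1/5760 t=1:−1/8640 t=2:+1/241920 = 1/16128
(3j)²=5/1001 [(5 3 6; 2 -1 -1)], sign=-1
⇒ 4πI² = 35/429
I = (+1)√(35/429/(4π)) = 0.08057502

Gaunt coefficient, +0.080575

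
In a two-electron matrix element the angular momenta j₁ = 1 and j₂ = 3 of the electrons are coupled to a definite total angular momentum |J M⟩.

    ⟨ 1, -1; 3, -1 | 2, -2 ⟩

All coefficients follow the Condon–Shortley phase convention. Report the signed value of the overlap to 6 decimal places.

+√(1/21) ≈ +0.218218

j₁+j₂−J=2  J+j₁−j₂=0  J−j₁+j₂=4  j₁+j₂+J+1=7
(j₁±m₁, j₂±m₂, J±M) = (0,2,2,4,0,4)
P² = 768/7
sum k=2..2:
  [2] +1/48 = 1/48
S = 1/48
C² = P²·S² = 1/21 ; C = +0.218218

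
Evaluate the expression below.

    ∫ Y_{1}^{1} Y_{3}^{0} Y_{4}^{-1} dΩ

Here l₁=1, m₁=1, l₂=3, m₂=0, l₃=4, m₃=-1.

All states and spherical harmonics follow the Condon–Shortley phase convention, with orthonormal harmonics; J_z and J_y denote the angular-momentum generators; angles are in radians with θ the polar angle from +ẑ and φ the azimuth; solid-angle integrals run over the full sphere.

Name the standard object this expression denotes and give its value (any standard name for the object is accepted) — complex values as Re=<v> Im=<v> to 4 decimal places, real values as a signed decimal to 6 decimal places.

Gaunt coefficient, -0.194664

This is a Gaunt coefficient — the integral of a triple product of spherical harmonics over the sphere.
Rules hold: Σm=0, L=8 even, 2≤4≤4.
N = 3·7·9 = 189
Δ = 0!·2!·6!/9! = 1/252
Racah Σ t=0..0: t=0:+1/36 = 1/36
⇒ 3j(1 3 4; 0 0 0)² = 4/63, sgn +1
Racah Σ t=0..0: t=0:+1/72 = 1/72
⇒ 3j(1 3 4; 1 0 -1)² = 5/126, sgn -1
4πI² = N·(3j₀)²·(3jₘ)² = 10/21
I = -1·√(0.47619/4π) = -0.19466390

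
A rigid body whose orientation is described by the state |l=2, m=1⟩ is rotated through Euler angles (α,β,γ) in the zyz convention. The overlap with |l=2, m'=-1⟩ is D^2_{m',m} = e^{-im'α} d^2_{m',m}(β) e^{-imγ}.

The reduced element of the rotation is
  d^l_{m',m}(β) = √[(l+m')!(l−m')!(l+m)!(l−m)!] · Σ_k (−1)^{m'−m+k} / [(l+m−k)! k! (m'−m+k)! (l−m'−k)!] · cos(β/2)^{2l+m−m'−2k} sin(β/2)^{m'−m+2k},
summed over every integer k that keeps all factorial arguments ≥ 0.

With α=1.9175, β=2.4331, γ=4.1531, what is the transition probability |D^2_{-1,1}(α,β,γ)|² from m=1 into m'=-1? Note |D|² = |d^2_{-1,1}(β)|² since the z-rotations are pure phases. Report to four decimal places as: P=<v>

First d^2_{-1,1}(β=2.4331), then the phase factors e^{-i(-1)α} and e^{-i(1)γ}:
With c≡cos(β/2)=0.346884 and s≡sin(β/2)=0.937908, N=[1·6·6·1]^{1/2}=6.000000
k∈{2,3} keeps every argument non-negative
  k=2: (−1)^0·6.0000/(2)·0.3469^2·0.9379^2 = +0.317548
  k=3: (−1)^1·6.0000/(6)·0.3469^0·0.9379^4 = -0.773822
d^2_{-1,1}(2.4331) = +0.317548 -0.773822 = -0.456274
|D^2_{-1,1}|² = |d^2_{-1,1}(β)|² = (-0.456274)² = 0.208186 (the z-rotation phases have unit modulus)

P=0.2082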